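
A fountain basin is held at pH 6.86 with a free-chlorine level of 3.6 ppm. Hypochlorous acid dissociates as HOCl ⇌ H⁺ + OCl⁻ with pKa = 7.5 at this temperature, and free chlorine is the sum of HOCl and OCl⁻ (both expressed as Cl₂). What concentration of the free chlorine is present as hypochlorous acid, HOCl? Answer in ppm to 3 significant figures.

2.93 ppm

[OCl⁻]/[HOCl] = 10^(pH − pKa) = 10^(6.86 − 7.5) = 10^-0.64 = 0.2291.
Fraction as HOCl = 1 / (1 + 0.2291) = 0.8136.
HOCl = 0.8136 × 3.6 ppm = 2.929 ppm.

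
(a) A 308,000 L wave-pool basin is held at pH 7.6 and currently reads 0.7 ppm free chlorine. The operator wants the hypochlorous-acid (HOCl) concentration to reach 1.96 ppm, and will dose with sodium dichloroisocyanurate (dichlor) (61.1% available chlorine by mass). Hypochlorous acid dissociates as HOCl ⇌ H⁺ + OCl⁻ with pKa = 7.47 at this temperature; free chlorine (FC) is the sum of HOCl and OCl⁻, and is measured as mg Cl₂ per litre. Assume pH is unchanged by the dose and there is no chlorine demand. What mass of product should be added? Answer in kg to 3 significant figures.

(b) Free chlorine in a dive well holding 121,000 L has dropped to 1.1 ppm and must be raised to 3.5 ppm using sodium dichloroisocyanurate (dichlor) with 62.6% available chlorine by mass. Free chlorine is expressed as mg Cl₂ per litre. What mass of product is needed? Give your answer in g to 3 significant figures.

(a) [OCl⁻]/[HOCl] = 10^(pH − pKa) = 10^(7.6 − 7.47) = 1.349; fraction as HOCl = 1/(1 + 1.349) = 0.4257.
(a) Free chlorine required for 1.96 ppm HOCl: 1.96 / 0.4257 = 4.604 ppm.
(a) FC to add: 4.604 − 0.7 = 3.904 mg/L as Cl₂.
(a) Cl₂ equivalent: 3.904 mg/L × 308,000 L = 1202 g.
(a) Product at 61.1% available Cl: 1202 / 0.611 = 1968 g.

(b) Chlorine deficit: 3.5 − 1.1 = 2.4 ppm = 2.4 mg/L as Cl₂.
(b) Cl₂ equivalent needed: 2.4 mg/L × 121,000 L = 290,400 mg = 290.4 g.
(b) Product at 62.6% available chlorine: 290.4 / 0.626 = 463.9 g.

(a) 1.97 kg; (b) 464 g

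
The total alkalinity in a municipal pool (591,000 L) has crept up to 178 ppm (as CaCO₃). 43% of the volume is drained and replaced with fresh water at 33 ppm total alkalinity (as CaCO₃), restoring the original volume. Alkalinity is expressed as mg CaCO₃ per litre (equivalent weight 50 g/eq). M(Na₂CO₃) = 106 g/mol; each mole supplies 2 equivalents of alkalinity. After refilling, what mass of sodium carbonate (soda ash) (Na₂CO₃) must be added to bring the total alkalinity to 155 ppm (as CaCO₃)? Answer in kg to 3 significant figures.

24.7 kg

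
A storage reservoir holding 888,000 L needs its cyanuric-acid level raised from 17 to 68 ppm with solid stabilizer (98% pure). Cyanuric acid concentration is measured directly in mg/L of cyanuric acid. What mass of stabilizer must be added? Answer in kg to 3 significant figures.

46.2 kg

CYA to add: (68 − 17) = 51 mg/L × 888,000 L = 45,290 g cyanuric acid.
At 98% purity: 45,290 / 0.98 = 46,210 g product.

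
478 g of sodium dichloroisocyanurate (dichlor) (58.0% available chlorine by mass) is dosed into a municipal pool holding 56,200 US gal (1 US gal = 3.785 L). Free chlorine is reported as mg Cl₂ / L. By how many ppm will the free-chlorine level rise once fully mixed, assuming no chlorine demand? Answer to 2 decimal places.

Volume: 56,200 US gal × 3.785 L/gal = 212,717 L.
Available chlorine delivered: 478 g × 0.58 = 277.2 g as Cl₂.
Concentration rise: 277.2 g / 212,717 L = 1.303 mg/L = 1.30 ppm.

1.30 ppm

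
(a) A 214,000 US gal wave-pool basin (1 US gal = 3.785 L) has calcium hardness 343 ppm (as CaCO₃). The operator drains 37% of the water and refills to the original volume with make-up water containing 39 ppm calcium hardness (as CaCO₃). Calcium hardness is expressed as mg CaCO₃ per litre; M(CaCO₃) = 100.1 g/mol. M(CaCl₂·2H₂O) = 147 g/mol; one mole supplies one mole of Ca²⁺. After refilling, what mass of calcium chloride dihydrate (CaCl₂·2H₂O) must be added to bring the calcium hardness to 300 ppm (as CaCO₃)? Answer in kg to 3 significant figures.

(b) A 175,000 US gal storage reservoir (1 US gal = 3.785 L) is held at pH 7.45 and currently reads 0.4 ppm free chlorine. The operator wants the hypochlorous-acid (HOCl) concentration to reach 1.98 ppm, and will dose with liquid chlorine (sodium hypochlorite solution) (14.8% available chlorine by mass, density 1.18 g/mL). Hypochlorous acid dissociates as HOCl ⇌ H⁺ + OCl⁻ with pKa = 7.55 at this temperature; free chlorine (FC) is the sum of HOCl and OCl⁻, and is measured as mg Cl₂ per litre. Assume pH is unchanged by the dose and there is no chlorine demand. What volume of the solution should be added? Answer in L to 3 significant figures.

(a) 82.6 kg; (b) 12.0 L

(a) Volume: 214,000 US gal × 3.785 L/gal = 809,990 L.
(a) After draining 37% and refilling: 343 × 0.63 + 39 × 0.37 = 230.52 ppm.
(a) Deficit to target: 300 − 230.52 = 69.48 mg/L.
(a) As CaCO₃: 69.48 mg/L × 809,990 L = 56,280 g; ÷ 100.1 = 562.2 mol Ca²⁺.
(a) Mass: 562.2 × 147 = 82,650 g.

(b) Volume: 175,000 US gal × 3.785 L/gal = 662,375 L.
(b) [OCl⁻]/[HOCl] = 10^(pH − pKa) = 10^(7.45 − 7.55) = 0.7943; fraction as HOCl = 1/(1 + 0.7943) = 0.5573.
(b) Free chlorine required for 1.98 ppm HOCl: 1.98 / 0.5573 = 3.553 ppm.
(b) FC to add: 3.553 − 0.4 = 3.153 mg/L as Cl₂.
(b) Cl₂ equivalent: 3.153 mg/L × 662,375 L = 2088 g.
(b) Product at 14.8% available Cl: 2088 / 0.148 = 14,110 g.
(b) Volume: 14,110 g ÷ 1.18 g/mL = 11,960 mL.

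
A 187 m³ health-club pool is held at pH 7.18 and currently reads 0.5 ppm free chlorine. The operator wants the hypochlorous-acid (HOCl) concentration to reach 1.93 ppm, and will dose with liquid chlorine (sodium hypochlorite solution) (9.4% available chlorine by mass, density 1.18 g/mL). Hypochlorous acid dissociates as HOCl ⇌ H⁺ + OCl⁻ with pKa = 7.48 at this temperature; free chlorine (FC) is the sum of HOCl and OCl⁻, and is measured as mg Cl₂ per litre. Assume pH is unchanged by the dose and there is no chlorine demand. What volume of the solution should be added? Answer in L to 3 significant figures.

Volume: 187 m³ = 187,000 L.
[OCl⁻]/[HOCl] = 10^(pH − pKa) = 10^(7.18 − 7.48) = 0.5012; fraction as HOCl = 1/(1 + 0.5012) = 0.6661.
Free chlorine required for 1.93 ppm HOCl: 1.93 / 0.6661 = 2.897 ppm.
FC to add: 2.897 − 0.5 = 2.397 mg/L as Cl₂.
Cl₂ equivalent: 2.397 mg/L × 187,000 L = 448.3 g.
Product at 9.4% available Cl: 448.3 / 0.094 = 4769 g.
Volume: 4769 g ÷ 1.18 g/mL = 4042 mL.

4.04 L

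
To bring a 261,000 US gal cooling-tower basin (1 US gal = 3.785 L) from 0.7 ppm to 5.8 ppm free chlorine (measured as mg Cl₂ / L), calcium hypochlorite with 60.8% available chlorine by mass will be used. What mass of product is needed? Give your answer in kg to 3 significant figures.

Volume: 261,000 US gal × 3.785 L/gal = 987,885 L.
Chlorine deficit: 5.8 − 0.7 = 5.1 ppm = 5.1 mg/L as Cl₂.
Cl₂ equivalent needed: 5.1 mg/L × 987,885 L = 5,038,000 mg = 5038 g.
Product at 60.8% available chlorine: 5038 / 0.608 = 8287 g.

8.29 kg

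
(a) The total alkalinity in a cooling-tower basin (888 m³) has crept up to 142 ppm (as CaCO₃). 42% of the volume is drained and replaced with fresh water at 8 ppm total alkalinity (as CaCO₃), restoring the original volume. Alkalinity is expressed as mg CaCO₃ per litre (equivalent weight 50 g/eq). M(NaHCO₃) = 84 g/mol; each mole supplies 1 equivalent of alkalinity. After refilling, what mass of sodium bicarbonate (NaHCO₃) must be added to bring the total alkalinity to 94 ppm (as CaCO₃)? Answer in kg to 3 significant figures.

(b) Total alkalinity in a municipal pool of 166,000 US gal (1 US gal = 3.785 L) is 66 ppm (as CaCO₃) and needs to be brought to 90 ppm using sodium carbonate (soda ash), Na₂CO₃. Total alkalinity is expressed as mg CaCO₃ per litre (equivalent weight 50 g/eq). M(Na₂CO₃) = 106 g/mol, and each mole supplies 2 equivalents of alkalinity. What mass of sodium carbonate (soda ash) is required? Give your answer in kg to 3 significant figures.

(a) 12.4 kg; (b) 16.0 kg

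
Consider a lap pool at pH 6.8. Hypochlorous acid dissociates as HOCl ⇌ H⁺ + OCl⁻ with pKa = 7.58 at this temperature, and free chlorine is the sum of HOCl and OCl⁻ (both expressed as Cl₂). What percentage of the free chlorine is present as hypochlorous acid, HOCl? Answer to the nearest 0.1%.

85.8%

[OCl⁻]/[HOCl] = 10^(pH − pKa) = 10^(6.8 − 7.58) = 10^-0.78 = 0.166.
Fraction as HOCl = 1 / (1 + 0.166) = 0.8577.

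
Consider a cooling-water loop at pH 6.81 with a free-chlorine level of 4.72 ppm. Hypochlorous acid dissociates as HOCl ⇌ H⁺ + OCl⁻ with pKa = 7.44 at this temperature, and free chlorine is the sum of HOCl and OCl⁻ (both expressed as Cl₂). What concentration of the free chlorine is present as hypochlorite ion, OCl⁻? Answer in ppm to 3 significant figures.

0.896 ppm

[OCl⁻]/[HOCl] = 10^(pH − pKa) = 10^(6.81 − 7.44) = 10^-0.63 = 0.2344.
Fraction as HOCl = 1 / (1 + 0.2344) = 0.8101.
OCl⁻ = (1 − 0.8101) × 4.72 ppm = 0.8964 ppm.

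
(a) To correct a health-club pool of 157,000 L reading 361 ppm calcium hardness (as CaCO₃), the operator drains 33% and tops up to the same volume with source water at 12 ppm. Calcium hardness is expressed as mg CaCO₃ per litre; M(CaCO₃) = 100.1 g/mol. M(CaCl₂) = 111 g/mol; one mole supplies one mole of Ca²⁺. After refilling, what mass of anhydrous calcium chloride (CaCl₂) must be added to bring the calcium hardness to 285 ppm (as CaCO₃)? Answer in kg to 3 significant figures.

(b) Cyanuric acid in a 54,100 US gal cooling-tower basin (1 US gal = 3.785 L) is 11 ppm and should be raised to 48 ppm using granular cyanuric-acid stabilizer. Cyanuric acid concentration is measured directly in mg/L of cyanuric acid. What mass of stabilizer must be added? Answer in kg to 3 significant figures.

(a) After draining 33% and refilling: 361 × 0.67 + 12 × 0.33 = 245.83 ppm.
(a) Deficit to target: 285 − 245.83 = 39.17 mg/L.
(a) As CaCO₃: 39.17 mg/L × 157,000 L = 6150 g; ÷ 100.1 = 61.44 mol Ca²⁺.
(a) Mass: 61.44 × 111 = 6819 g.

(b) Volume: 54,100 US gal × 3.785 L/gal = 204,768 L.
(b) CYA to add: (48 − 11) = 37 mg/L × 204,768 L = 7576 g cyanuric acid.

(a) 6.82 kg; (b) 7.58 kg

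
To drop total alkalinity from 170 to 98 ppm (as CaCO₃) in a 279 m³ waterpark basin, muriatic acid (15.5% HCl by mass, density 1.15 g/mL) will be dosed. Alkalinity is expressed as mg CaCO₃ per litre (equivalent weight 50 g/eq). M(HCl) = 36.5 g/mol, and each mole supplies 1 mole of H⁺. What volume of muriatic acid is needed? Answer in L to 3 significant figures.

Volume: 279 m³ = 279,000 L.
Alkalinity to neutralize: (170 − 98) = 72 mg/L as CaCO₃ × 279,000 L = 20,090 g as CaCO₃.
Equivalents of H⁺ required: 20,090 ÷ 50 g/eq = 401.8 eq = 401.8 mol HCl.
Mass of HCl: 401.8 × 36.5 = 14,660 g.
Mass of 15.5% solution: 14,660 / 0.155 = 94,610 g.
Volume: 94,610 g ÷ 1.15 g/mL = 82,270 mL.

82.3 L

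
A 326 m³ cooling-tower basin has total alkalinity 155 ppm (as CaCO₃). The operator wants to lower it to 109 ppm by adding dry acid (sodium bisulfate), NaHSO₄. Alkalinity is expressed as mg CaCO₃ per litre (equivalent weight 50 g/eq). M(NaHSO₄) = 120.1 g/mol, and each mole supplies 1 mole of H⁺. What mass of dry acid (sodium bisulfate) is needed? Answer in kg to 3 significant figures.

36.0 kg

Volume: 326 m³ = 326,000 L.
Alkalinity to neutralize: (155 − 109) = 46 mg/L as CaCO₃ × 326,000 L = 15,000 g as CaCO₃.
Equivalents of H⁺ required: 15,000 ÷ 50 g/eq = 299.9 eq = 299.9 mol NaHSO₄.
Mass of NaHSO₄: 299.9 × 120.1 = 36,020 g.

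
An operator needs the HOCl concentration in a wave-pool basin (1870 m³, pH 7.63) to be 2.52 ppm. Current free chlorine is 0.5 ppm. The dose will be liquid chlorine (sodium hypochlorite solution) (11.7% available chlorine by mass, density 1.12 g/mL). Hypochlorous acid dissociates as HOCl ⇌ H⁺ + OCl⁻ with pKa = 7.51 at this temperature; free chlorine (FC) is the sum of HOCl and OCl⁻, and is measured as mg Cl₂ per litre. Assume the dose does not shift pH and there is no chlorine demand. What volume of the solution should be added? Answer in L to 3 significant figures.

76.2 L

Volume: 1870 m³ = 1,870,000 L.
[OCl⁻]/[HOCl] = 10^(pH − pKa) = 10^(7.63 − 7.51) = 1.318; fraction as HOCl = 1/(1 + 1.318) = 0.4314.
Free chlorine required for 2.52 ppm HOCl: 2.52 / 0.4314 = 5.842 ppm.
FC to add: 5.842 − 0.5 = 5.342 mg/L as Cl₂.
Cl₂ equivalent: 5.342 mg/L × 1,870,000 L = 9990 g.
Product at 11.7% available Cl: 9990 / 0.117 = 85,380 g.
Volume: 85,380 g ÷ 1.12 g/mL = 76,230 mL.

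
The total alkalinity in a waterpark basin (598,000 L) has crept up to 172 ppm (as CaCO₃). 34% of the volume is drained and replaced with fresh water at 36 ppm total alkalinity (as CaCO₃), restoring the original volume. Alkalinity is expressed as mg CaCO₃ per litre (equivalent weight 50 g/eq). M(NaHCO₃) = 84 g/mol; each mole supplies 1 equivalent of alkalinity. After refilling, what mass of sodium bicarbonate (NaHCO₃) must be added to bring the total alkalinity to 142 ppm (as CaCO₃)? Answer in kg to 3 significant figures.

16.3 kg

After draining 34% and refilling: 172 × 0.66 + 36 × 0.34 = 125.76 ppm.
Deficit to target: 142 − 125.76 = 16.24 mg/L.
As CaCO₃: 16.24 mg/L × 598,000 L = 9712 g; ÷ 50 g/eq ÷ 1 = 194.2 mol NaHCO₃.
Mass: 194.2 × 84 = 16,320 g.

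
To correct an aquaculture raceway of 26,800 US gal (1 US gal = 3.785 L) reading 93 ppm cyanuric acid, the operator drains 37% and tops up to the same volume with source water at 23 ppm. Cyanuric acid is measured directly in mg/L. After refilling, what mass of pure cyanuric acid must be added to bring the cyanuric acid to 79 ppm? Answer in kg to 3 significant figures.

Volume: 26,800 US gal × 3.785 L/gal = 101,438 L.
After draining 37% and refilling: 93 × 0.63 + 23 × 0.37 = 67.1 ppm.
Deficit to target: 79 − 67.1 = 11.9 mg/L.
Mass: 11.9 mg/L × 101,438 L = 1207 g cyanuric acid.

1.21 kg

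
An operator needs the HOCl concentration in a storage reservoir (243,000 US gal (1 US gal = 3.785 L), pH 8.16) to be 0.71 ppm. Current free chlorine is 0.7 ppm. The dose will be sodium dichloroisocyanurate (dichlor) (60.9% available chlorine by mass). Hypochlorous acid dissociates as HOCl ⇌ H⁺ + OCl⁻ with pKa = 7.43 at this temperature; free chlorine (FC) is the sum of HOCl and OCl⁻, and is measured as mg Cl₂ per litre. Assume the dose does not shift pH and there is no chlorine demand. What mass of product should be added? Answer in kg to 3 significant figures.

5.77 kg

Volume: 243,000 US gal × 3.785 L/gal = 919,755 L.
[OCl⁻]/[HOCl] = 10^(pH − pKa) = 10^(8.16 − 7.43) = 5.37; fraction as HOCl = 1/(1 + 5.37) = 0.157.
Free chlorine required for 0.71 ppm HOCl: 0.71 / 0.157 = 4.523 ppm.
FC to add: 4.523 − 0.7 = 3.823 mg/L as Cl₂.
Cl₂ equivalent: 3.823 mg/L × 919,755 L = 3516 g.
Product at 60.9% available Cl: 3516 / 0.609 = 5774 g.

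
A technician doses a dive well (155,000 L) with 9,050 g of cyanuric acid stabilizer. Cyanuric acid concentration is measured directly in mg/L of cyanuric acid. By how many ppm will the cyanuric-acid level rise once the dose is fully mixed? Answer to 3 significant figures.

58.4 ppm

Rise: 9,050 g / 155,000 L × 1000 = 58.39 mg/L.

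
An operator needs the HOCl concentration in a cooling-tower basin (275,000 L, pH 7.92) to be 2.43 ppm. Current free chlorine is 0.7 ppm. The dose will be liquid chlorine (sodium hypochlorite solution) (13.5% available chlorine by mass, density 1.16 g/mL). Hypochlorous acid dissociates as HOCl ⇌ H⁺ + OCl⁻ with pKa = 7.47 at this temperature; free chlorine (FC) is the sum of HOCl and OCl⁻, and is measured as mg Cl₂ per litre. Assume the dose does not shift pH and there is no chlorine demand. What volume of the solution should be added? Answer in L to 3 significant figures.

15.1 L

[OCl⁻]/[HOCl] = 10^(pH − pKa) = 10^(7.92 − 7.47) = 2.818; fraction as HOCl = 1/(1 + 2.818) = 0.2619.
Free chlorine required for 2.43 ppm HOCl: 2.43 / 0.2619 = 9.279 ppm.
FC to add: 9.279 − 0.7 = 8.579 mg/L as Cl₂.
Cl₂ equivalent: 8.579 mg/L × 275,000 L = 2359 g.
Product at 13.5% available Cl: 2359 / 0.135 = 17,480 g.
Volume: 17,480 g ÷ 1.16 g/mL = 15,060 mL.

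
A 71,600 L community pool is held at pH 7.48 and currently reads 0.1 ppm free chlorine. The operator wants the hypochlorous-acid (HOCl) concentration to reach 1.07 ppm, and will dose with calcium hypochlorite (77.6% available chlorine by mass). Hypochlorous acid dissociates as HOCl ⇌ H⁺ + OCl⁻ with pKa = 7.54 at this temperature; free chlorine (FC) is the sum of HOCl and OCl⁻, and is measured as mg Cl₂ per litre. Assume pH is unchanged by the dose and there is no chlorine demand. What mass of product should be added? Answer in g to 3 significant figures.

[OCl⁻]/[HOCl] = 10^(pH − pKa) = 10^(7.48 − 7.54) = 0.871; fraction as HOCl = 1/(1 + 0.871) = 0.5345.
Free chlorine required for 1.07 ppm HOCl: 1.07 / 0.5345 = 2.002 ppm.
FC to add: 2.002 − 0.1 = 1.902 mg/L as Cl₂.
Cl₂ equivalent: 1.902 mg/L × 71,600 L = 136.2 g.
Product at 77.6% available Cl: 136.2 / 0.776 = 175.5 g.

175 g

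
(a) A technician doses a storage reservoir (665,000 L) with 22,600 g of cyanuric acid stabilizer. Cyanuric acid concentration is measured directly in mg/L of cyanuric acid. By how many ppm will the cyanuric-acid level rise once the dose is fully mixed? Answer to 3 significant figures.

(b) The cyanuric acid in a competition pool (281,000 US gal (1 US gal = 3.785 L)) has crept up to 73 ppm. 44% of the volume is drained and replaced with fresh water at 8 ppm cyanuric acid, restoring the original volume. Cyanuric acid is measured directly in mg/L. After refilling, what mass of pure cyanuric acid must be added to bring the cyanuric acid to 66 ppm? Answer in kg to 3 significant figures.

(a) 34.0 ppm; (b) 23.0 kg

(a) Rise: 22,600 g / 665,000 L × 1000 = 33.98 mg/L.

(b) Volume: 281,000 US gal × 3.785 L/gal = 1,063,585 L.
(b) After draining 44% and refilling: 73 × 0.56 + 8 × 0.44 = 44.4 ppm.
(b) Deficit to target: 66 − 44.4 = 21.6 mg/L.
(b) Mass: 21.6 mg/L × 1,063,585 L = 22,970 g cyanuric acid.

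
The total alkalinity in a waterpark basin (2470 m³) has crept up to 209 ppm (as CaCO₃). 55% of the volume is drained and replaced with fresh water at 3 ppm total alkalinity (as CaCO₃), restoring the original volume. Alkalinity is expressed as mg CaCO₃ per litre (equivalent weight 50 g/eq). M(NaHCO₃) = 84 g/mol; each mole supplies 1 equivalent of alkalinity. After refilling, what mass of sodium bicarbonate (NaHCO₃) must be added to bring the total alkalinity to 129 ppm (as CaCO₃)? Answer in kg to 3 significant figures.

Volume: 2470 m³ = 2,470,000 L.
After draining 55% and refilling: 209 × 0.45 + 3 × 0.55 = 95.7 ppm.
Deficit to target: 129 − 95.7 = 33.3 mg/L.
As CaCO₃: 33.3 mg/L × 2,470,000 L = 82,250 g; ÷ 50 g/eq ÷ 1 = 1645 mol NaHCO₃.
Mass: 1645 × 84 = 138,200 g.

138 kg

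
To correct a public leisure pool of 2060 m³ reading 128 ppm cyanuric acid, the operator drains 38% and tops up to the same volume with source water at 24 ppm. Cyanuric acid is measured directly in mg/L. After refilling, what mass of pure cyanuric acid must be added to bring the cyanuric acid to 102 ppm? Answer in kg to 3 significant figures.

27.9 kg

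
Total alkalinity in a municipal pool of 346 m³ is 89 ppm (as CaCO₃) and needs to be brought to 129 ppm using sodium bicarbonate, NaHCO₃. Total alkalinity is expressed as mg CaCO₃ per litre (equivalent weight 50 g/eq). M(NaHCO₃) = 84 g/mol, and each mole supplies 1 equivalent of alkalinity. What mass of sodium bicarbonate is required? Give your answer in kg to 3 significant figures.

23.3 kg

Volume: 346 m³ = 346,000 L.
Alkalinity to add: (129 − 89) = 40 mg/L as CaCO₃ × 346,000 L = 13,840 g as CaCO₃.
Equivalents: 13,840 g ÷ 50 g/eq = 276.8 eq.
NaHCO₃ supplies 1 eq per mole → 276.8 mol.
Mass: 276.8 mol × 84 g/mol = 23,250 g.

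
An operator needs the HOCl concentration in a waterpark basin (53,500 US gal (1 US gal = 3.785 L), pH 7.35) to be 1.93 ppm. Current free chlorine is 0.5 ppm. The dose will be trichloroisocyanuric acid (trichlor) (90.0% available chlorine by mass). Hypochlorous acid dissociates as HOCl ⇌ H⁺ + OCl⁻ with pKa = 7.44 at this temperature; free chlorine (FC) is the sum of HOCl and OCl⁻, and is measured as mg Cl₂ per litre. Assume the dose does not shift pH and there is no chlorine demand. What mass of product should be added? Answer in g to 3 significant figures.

Volume: 53,500 US gal × 3.785 L/gal = 202,498 L.
[OCl⁻]/[HOCl] = 10^(pH − pKa) = 10^(7.35 − 7.44) = 0.8128; fraction as HOCl = 1/(1 + 0.8128) = 0.5516.
Free chlorine required for 1.93 ppm HOCl: 1.93 / 0.5516 = 3.499 ppm.
FC to add: 3.499 − 0.5 = 2.999 mg/L as Cl₂.
Cl₂ equivalent: 2.999 mg/L × 202,498 L = 607.2 g.
Product at 90.0% available Cl: 607.2 / 0.9 = 674.7 g.

675 g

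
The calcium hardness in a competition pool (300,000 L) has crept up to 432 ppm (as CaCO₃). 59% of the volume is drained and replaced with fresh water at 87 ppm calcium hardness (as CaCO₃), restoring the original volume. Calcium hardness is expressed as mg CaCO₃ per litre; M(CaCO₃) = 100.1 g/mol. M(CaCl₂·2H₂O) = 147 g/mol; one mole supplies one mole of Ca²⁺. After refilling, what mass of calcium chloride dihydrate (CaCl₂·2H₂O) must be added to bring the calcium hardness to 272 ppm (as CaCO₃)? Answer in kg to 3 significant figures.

After draining 59% and refilling: 432 × 0.41 + 87 × 0.59 = 228.45 ppm.
Deficit to target: 272 − 228.45 = 43.55 mg/L.
As CaCO₃: 43.55 mg/L × 300,000 L = 13,070 g; ÷ 100.1 = 130.5 mol Ca²⁺.
Mass: 130.5 × 147 = 19,190 g.

19.2 kg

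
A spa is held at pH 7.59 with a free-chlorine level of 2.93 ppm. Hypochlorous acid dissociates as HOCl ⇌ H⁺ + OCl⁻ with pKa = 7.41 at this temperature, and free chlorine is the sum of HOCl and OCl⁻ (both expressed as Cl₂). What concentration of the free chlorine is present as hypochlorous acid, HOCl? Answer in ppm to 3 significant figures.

1.17 ppm

[OCl⁻]/[HOCl] = 10^(pH − pKa) = 10^(7.59 − 7.41) = 10^0.18 = 1.514.
Fraction as HOCl = 1 / (1 + 1.514) = 0.3978.
HOCl = 0.3978 × 2.93 ppm = 1.166 ppm.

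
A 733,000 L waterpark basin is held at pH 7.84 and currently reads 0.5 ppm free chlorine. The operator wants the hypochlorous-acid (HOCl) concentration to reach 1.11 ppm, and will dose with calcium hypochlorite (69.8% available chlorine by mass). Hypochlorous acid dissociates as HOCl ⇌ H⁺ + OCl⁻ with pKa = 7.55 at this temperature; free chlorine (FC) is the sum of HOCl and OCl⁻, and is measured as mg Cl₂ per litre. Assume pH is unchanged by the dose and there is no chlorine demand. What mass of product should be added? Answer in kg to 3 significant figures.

2.91 kg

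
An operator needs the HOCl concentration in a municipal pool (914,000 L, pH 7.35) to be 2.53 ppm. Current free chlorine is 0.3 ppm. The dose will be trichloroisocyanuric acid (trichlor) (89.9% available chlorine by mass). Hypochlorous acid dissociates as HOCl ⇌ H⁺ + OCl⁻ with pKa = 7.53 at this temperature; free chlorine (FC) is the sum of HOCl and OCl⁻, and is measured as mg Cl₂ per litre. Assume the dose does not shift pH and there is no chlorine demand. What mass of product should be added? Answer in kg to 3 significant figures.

3.97 kg

[OCl⁻]/[HOCl] = 10^(pH − pKa) = 10^(7.35 − 7.53) = 0.6607; fraction as HOCl = 1/(1 + 0.6607) = 0.6022.
Free chlorine required for 2.53 ppm HOCl: 2.53 / 0.6022 = 4.202 ppm.
FC to add: 4.202 − 0.3 = 3.902 mg/L as Cl₂.
Cl₂ equivalent: 3.902 mg/L × 914,000 L = 3566 g.
Product at 89.9% available Cl: 3566 / 0.899 = 3967 g.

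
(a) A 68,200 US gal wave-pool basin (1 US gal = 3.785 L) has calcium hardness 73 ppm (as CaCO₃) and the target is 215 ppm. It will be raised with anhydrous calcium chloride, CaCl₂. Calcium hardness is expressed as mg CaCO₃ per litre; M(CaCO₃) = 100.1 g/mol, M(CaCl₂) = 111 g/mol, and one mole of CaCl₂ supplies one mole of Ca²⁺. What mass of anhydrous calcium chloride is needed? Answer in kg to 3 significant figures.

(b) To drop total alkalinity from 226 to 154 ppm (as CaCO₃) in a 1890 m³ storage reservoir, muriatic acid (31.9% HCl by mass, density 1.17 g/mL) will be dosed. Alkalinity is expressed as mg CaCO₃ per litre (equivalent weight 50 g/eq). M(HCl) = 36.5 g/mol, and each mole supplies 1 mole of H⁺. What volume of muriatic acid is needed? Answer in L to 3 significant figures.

(a) 40.6 kg; (b) 266 L

(a) Volume: 68,200 US gal × 3.785 L/gal = 258,137 L.
(a) Hardness to add: (215 − 73) = 142 mg/L as CaCO₃ × 258,137 L = 36,660 g as CaCO₃.
(a) Moles of Ca²⁺ (1 mol Ca²⁺ ≡ 1 mol CaCO₃): 36,660 / 100.1 g/mol = 366.2 mol.
(a) Mass of CaCl₂: 366.2 × 111 = 40,650 g.

(b) Volume: 1890 m³ = 1,890,000 L.
(b) Alkalinity to neutralize: (226 − 154) = 72 mg/L as CaCO₃ × 1,890,000 L = 136,100 g as CaCO₃.
(b) Equivalents of H⁺ required: 136,100 ÷ 50 g/eq = 2722 eq = 2722 mol HCl.
(b) Mass of HCl: 2722 × 36.5 = 99,340 g.
(b) Mass of 31.9% solution: 99,340 / 0.319 = 311,400 g.
(b) Volume: 311,400 g ÷ 1.17 g/mL = 266,200 mL.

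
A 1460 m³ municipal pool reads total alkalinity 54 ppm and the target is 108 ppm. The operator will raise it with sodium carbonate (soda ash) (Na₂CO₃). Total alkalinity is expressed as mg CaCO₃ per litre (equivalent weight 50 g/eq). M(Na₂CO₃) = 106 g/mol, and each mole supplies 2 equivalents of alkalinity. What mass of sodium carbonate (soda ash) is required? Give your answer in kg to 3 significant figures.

Volume: 1460 m³ = 1,460,000 L.
Alkalinity to add: (108 − 54) = 54 mg/L as CaCO₃ × 1,460,000 L = 78,840 g as CaCO₃.
Equivalents: 78,840 g ÷ 50 g/eq = 1577 eq.
Each mole of Na₂CO₃ supplies 2 eq, so 1577 / 2 = 788.4 mol.
Mass: 788.4 mol × 106 g/mol = 83,570 g.

83.6 kg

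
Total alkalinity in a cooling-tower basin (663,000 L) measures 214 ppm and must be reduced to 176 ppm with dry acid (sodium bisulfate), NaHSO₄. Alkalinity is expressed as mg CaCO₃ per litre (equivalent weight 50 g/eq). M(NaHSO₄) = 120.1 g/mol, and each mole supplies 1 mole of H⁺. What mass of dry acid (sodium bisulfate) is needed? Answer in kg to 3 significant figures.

Alkalinity to neutralize: (214 − 176) = 38 mg/L as CaCO₃ × 663,000 L = 25,190 g as CaCO₃.
Equivalents of H⁺ required: 25,190 ÷ 50 g/eq = 503.9 eq = 503.9 mol NaHSO₄.
Mass of NaHSO₄: 503.9 × 120.1 = 60,520 g.

60.5 kg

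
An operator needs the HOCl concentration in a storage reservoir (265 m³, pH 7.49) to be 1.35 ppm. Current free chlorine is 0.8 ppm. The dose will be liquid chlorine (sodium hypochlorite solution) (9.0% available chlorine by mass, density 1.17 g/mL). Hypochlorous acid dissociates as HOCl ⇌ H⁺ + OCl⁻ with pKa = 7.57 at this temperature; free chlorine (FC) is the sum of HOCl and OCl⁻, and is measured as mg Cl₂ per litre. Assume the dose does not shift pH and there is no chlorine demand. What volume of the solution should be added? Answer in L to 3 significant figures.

4.21 L

Volume: 265 m³ = 265,000 L.
[OCl⁻]/[HOCl] = 10^(pH − pKa) = 10^(7.49 − 7.57) = 0.8318; fraction as HOCl = 1/(1 + 0.8318) = 0.5459.
Free chlorine required for 1.35 ppm HOCl: 1.35 / 0.5459 = 2.473 ppm.
FC to add: 2.473 − 0.8 = 1.673 mg/L as Cl₂.
Cl₂ equivalent: 1.673 mg/L × 265,000 L = 443.3 g.
Product at 9.0% available Cl: 443.3 / 0.09 = 4926 g.
Volume: 4926 g ÷ 1.17 g/mL = 4210 mL.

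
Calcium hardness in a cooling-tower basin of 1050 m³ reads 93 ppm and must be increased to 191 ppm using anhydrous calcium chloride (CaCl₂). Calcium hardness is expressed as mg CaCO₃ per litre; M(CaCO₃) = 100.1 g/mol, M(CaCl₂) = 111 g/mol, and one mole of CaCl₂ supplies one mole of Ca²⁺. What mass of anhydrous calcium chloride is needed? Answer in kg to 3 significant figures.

Volume: 1050 m³ = 1,050,000 L.
Hardness to add: (191 − 93) = 98 mg/L as CaCO₃ × 1,050,000 L = 102,900 g as CaCO₃.
Moles of Ca²⁺ (1 mol Ca²⁺ ≡ 1 mol CaCO₃): 102,900 / 100.1 g/mol = 1028 mol.
Mass of CaCl₂: 1028 × 111 = 114,100 g.

114 kg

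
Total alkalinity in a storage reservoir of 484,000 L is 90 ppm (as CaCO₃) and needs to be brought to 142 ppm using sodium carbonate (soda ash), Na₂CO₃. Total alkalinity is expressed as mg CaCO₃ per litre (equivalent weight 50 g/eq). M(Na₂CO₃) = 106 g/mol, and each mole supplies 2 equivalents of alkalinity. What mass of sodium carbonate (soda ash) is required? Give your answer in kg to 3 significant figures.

Alkalinity to add: (142 − 90) = 52 mg/L as CaCO₃ × 484,000 L = 25,170 g as CaCO₃.
Equivalents: 25,170 g ÷ 50 g/eq = 503.4 eq.
Each mole of Na₂CO₃ supplies 2 eq, so 503.4 / 2 = 251.7 mol.
Mass: 251.7 mol × 106 g/mol = 26,680 g.

26.7 kg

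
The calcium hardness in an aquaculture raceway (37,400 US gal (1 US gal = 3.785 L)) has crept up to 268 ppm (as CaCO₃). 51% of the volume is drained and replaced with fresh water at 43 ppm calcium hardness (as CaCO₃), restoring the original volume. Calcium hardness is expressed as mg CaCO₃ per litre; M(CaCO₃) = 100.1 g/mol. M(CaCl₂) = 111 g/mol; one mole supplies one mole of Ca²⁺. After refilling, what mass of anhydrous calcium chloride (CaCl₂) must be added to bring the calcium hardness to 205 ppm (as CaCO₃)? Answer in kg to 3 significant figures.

8.12 kg

Volume: 37,400 US gal × 3.785 L/gal = 141,559 L.
After draining 51% and refilling: 268 × 0.49 + 43 × 0.51 = 153.25 ppm.
Deficit to target: 205 − 153.25 = 51.75 mg/L.
As CaCO₃: 51.75 mg/L × 141,559 L = 7326 g; ÷ 100.1 = 73.18 mol Ca²⁺.
Mass: 73.18 × 111 = 8123 g.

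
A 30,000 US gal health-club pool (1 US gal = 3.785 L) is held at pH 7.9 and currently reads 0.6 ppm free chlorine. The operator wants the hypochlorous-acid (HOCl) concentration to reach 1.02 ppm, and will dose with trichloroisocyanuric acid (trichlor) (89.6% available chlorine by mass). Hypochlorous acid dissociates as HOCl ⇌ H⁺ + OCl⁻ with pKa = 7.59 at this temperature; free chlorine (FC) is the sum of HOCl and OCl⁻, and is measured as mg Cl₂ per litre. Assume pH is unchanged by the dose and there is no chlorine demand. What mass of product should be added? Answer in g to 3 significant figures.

Volume: 30,000 US gal × 3.785 L/gal = 113,550 L.
[OCl⁻]/[HOCl] = 10^(pH − pKa) = 10^(7.9 − 7.59) = 2.042; fraction as HOCl = 1/(1 + 2.042) = 0.3288.
Free chlorine required for 1.02 ppm HOCl: 1.02 / 0.3288 = 3.103 ppm.
FC to add: 3.103 − 0.6 = 2.503 mg/L as Cl₂.
Cl₂ equivalent: 2.503 mg/L × 113,550 L = 284.2 g.
Product at 89.6% available Cl: 284.2 / 0.896 = 317.2 g.

317 g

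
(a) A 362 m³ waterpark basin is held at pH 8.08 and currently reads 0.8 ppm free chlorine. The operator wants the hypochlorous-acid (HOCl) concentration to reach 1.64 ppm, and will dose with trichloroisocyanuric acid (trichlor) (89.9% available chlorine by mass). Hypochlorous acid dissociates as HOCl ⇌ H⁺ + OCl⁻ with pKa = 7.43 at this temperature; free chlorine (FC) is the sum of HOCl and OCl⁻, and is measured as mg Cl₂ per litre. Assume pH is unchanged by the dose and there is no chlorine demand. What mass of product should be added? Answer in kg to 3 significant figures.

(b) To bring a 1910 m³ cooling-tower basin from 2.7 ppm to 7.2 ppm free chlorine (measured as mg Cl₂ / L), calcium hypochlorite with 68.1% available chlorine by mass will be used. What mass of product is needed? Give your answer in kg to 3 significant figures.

(a) Volume: 362 m³ = 362,000 L.
(a) [OCl⁻]/[HOCl] = 10^(pH − pKa) = 10^(8.08 − 7.43) = 4.467; fraction as HOCl = 1/(1 + 4.467) = 0.1829.
(a) Free chlorine required for 1.64 ppm HOCl: 1.64 / 0.1829 = 8.966 ppm.
(a) FC to add: 8.966 − 0.8 = 8.166 mg/L as Cl₂.
(a) Cl₂ equivalent: 8.166 mg/L × 362,000 L = 2956 g.
(a) Product at 89.9% available Cl: 2956 / 0.899 = 3288 g.

(b) Volume: 1910 m³ = 1,910,000 L.
(b) Chlorine deficit: 7.2 − 2.7 = 4.5 ppm = 4.5 mg/L as Cl₂.
(b) Cl₂ equivalent needed: 4.5 mg/L × 1,910,000 L = 8,595,000 mg = 8595 g.
(b) Product at 68.1% available chlorine: 8595 / 0.681 = 12,620 g.

(a) 3.29 kg; (b) 12.6 kg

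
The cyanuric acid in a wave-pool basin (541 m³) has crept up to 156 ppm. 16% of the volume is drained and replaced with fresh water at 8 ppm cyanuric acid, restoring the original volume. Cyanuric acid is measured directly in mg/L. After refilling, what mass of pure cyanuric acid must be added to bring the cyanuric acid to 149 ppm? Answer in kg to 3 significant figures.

9.02 kg

Volume: 541 m³ = 541,000 L.
After draining 16% and refilling: 156 × 0.84 + 8 × 0.16 = 132.32 ppm.
Deficit to target: 149 − 132.32 = 16.68 mg/L.
Mass: 16.68 mg/L × 541,000 L = 9024 g cyanuric acid.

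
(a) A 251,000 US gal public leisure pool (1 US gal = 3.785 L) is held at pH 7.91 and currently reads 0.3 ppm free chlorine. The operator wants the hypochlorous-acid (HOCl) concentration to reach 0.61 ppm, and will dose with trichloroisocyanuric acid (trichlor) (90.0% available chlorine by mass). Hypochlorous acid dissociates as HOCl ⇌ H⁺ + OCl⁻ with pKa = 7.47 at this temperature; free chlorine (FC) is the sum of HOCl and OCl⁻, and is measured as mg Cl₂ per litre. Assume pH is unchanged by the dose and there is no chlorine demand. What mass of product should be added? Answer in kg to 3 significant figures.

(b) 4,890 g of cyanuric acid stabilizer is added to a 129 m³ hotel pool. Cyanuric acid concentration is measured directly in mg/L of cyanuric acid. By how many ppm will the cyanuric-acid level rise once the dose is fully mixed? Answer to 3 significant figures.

(a) 2.10 kg; (b) 37.9 ppm

(a) Volume: 251,000 US gal × 3.785 L/gal = 950,035 L.
(a) [OCl⁻]/[HOCl] = 10^(pH − pKa) = 10^(7.91 − 7.47) = 2.754; fraction as HOCl = 1/(1 + 2.754) = 0.2664.
(a) Free chlorine required for 0.61 ppm HOCl: 0.61 / 0.2664 = 2.29 ppm.
(a) FC to add: 2.29 − 0.3 = 1.99 mg/L as Cl₂.
(a) Cl₂ equivalent: 1.99 mg/L × 950,035 L = 1891 g.
(a) Product at 90.0% available Cl: 1891 / 0.9 = 2101 g.

(b) Volume: 129 m³ = 129,000 L.
(b) Rise: 4,890 g / 129,000 L × 1000 = 37.91 mg/L.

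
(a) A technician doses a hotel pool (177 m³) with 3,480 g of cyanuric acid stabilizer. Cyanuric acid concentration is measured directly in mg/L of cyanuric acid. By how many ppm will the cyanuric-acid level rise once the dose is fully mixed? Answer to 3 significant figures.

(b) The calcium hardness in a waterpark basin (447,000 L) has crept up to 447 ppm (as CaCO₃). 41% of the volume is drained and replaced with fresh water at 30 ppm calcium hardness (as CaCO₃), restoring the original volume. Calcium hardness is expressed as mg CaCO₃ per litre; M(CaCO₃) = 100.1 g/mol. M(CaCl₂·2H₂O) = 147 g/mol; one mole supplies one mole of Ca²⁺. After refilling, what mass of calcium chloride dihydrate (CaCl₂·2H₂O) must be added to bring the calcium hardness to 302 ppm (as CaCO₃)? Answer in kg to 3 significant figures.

(a) Volume: 177 m³ = 177,000 L.
(a) Rise: 3,480 g / 177,000 L × 1000 = 19.66 mg/L.

(b) After draining 41% and refilling: 447 × 0.59 + 30 × 0.41 = 276.03 ppm.
(b) Deficit to target: 302 − 276.03 = 25.97 mg/L.
(b) As CaCO₃: 25.97 mg/L × 447,000 L = 11,610 g; ÷ 100.1 = 116 mol Ca²⁺.
(b) Mass: 116 × 147 = 17,050 g.

(a) 19.7 ppm; (b) 17.0 kg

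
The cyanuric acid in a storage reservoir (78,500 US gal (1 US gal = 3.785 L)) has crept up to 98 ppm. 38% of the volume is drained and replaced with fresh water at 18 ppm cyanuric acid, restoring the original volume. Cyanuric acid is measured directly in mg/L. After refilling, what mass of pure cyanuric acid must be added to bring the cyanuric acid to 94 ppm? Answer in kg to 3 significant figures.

Volume: 78,500 US gal × 3.785 L/gal = 297,122 L.
After draining 38% and refilling: 98 × 0.62 + 18 × 0.38 = 67.6 ppm.
Deficit to target: 94 − 67.6 = 26.4 mg/L.
Mass: 26.4 mg/L × 297,122 L = 7844 g cyanuric acid.

7.84 kg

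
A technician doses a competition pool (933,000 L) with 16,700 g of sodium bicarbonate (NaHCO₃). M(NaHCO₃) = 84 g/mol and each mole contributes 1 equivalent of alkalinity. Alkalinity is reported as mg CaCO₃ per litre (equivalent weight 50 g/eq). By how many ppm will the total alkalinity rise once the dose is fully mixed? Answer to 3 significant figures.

10.7 ppm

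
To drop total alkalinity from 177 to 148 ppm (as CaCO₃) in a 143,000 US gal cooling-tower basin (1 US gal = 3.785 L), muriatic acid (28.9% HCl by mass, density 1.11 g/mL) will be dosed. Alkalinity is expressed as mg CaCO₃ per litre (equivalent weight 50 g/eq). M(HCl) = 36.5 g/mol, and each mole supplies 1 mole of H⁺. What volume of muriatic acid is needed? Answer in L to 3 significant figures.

Volume: 143,000 US gal × 3.785 L/gal = 541,255 L.
Alkalinity to neutralize: (177 − 148) = 29 mg/L as CaCO₃ × 541,255 L = 15,700 g as CaCO₃.
Equivalents of H⁺ required: 15,700 ÷ 50 g/eq = 313.9 eq = 313.9 mol HCl.
Mass of HCl: 313.9 × 36.5 = 11,460 g.
Mass of 28.9% solution: 11,460 / 0.289 = 39,650 g.
Volume: 39,650 g ÷ 1.11 g/mL = 35,720 mL.

35.7 L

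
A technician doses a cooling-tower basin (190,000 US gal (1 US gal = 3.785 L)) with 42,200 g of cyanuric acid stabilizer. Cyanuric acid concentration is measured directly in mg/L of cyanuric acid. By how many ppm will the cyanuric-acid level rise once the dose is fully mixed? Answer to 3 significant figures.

58.7 ppm

Volume: 190,000 US gal × 3.785 L/gal = 719,150 L.
Rise: 42,200 g / 719,150 L × 1000 = 58.68 mg/L.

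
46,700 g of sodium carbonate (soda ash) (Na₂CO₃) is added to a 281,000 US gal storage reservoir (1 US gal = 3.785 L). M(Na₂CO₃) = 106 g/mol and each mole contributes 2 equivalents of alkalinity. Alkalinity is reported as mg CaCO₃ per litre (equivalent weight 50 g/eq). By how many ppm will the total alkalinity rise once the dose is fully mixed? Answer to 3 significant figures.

41.4 ppm

Volume: 281,000 US gal × 3.785 L/gal = 1,063,585 L.
Moles of Na₂CO₃: 46,700 g ÷ 106 g/mol = 440.6 mol → 881.1 eq of alkalinity.
As CaCO₃: 881.1 eq × 50 g/eq = 44,060 g.
Rise: 44,060 g / 1,063,585 L × 1000 = 41.42 mg/L.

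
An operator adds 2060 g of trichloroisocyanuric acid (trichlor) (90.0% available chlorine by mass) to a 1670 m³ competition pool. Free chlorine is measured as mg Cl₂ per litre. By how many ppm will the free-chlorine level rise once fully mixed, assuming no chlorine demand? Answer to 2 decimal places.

1.11 ppm

Volume: 1670 m³ = 1,670,000 L.
Available chlorine delivered: 2060 g × 0.9 = 1854 g as Cl₂.
Concentration rise: 1854 g / 1,670,000 L = 1.11 mg/L = 1.11 ppm.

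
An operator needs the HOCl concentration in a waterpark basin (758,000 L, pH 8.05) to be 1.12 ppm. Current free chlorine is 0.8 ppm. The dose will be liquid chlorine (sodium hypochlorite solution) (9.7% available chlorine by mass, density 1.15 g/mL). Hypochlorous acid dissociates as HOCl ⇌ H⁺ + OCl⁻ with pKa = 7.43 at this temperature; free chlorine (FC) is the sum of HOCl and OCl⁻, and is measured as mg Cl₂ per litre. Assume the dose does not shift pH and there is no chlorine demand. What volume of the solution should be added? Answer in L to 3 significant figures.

33.9 L

[OCl⁻]/[HOCl] = 10^(pH − pKa) = 10^(8.05 − 7.43) = 4.169; fraction as HOCl = 1/(1 + 4.169) = 0.1935.
Free chlorine required for 1.12 ppm HOCl: 1.12 / 0.1935 = 5.789 ppm.
FC to add: 5.789 − 0.8 = 4.989 mg/L as Cl₂.
Cl₂ equivalent: 4.989 mg/L × 758,000 L = 3782 g.
Product at 9.7% available Cl: 3782 / 0.097 = 38,990 g.
Volume: 38,990 g ÷ 1.15 g/mL = 33,900 mL.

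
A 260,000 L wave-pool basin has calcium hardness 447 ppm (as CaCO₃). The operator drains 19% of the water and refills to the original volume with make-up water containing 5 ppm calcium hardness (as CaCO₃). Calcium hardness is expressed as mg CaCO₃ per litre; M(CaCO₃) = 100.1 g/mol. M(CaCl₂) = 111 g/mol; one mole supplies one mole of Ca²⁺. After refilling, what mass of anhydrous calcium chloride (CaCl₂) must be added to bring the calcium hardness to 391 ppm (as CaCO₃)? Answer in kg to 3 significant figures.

8.07 kg

After draining 19% and refilling: 447 × 0.81 + 5 × 0.19 = 363.02 ppm.
Deficit to target: 391 − 363.02 = 27.98 mg/L.
As CaCO₃: 27.98 mg/L × 260,000 L = 7275 g; ÷ 100.1 = 72.68 mol Ca²⁺.
Mass: 72.68 × 111 = 8067 g.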